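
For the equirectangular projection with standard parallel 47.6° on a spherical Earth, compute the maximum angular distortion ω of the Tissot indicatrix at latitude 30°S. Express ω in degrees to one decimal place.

14.3°

In the equirectangular projection with standard parallel φ₀ = 47.6° (x = Rλ cos φ₀, y = Rφ), meridians are true-scale (h = 1) and the parallel scale is k = cos φ₀ / cos φ.
At 30°: h = 1.000, k = 0.7786; principal scales a = 1.000, b = 0.7786.
sin(ω/2) = (a − b)/(a + b) = 0.2214/1.779 = 0.1245, so ω = 2 arcsin(0.1245) ≈ 14.3°.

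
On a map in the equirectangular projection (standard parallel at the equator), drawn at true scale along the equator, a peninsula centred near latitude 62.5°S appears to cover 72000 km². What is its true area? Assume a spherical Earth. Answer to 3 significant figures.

33200 km²

In the plate carrée (x = Rλ, y = Rφ), meridians are true-scale (h = 1) and parallels are stretched by k = sec φ.
Areal scale = h·k = 1 × sec φ; at 62.5°, h = 1.000, k = 2.166, so h·k = 2.166.
True area = apparent / (areal scale) = 72000 / 2.166 ≈ 33200 km².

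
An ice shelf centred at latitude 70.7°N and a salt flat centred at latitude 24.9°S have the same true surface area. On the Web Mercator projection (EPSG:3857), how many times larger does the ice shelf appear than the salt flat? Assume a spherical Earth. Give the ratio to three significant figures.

On Mercator, area is exaggerated by sec²φ = 1/cos²φ.
At 70.7°: sec²(70.7°) = 1/0.3305² = 9.154.
At 24.9°: sec²(24.9°) = 1/0.9070² = 1.215.
Ratio = 9.154/1.215 = cos²(24.9°)/cos²(70.7°) ≈ 7.53.

7.53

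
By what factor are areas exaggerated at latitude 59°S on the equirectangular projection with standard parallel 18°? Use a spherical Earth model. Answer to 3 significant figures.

1.85

In the equirectangular projection with standard parallel φ₀ = 18° (x = Rλ cos φ₀, y = Rφ), meridians are true-scale (h = 1) and the parallel scale is k = cos φ₀ / cos φ.
Areal scale = h·k = 1 × cos φ₀ / cos φ; at 59°, h = 1.000, k = 1.847, so h·k = 1.847.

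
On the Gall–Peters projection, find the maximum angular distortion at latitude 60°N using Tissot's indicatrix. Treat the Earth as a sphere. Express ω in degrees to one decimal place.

Gall–Peters is a cylindrical equal-area projection with standard parallels at ±45°. A cylindrical equal-area projection with standard parallel φ₀ has meridian scale h = cos φ / cos φ₀ and parallel scale k = cos φ₀ / cos φ (so areas are preserved, h·k = 1).
At 60°: h = 0.7071, k = 1.414; principal scales a = 1.414, b = 0.7071.
sin(ω/2) = (a − b)/(a + b) = 0.7071/2.121 = 0.3333, so ω = 2 arcsin(0.3333) ≈ 38.9°.

38.9°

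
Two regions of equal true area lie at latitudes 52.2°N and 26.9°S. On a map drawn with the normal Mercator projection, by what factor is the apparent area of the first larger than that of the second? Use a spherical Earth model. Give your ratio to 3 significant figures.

2.12

Mercator areal scale is sec²φ.
At 52.2°: sec²(52.2°) = 1/0.6129² = 2.662.
At 26.9°: sec²(26.9°) = 1/0.8918² = 1.257.
Ratio = 2.662/1.257 = cos²(26.9°)/cos²(52.2°) ≈ 2.12.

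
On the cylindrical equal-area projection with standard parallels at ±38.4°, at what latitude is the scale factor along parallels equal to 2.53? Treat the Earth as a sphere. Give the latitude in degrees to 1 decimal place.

A cylindrical equal-area projection with standard parallel φ₀ has meridian scale h = cos φ / cos φ₀ and parallel scale k = cos φ₀ / cos φ (so areas are preserved, h·k = 1).
k = cos φ₀ / cos φ = 2.53  ⇒  cos φ = cos 38.4° / 2.53 = 0.3098.
φ = arccos(0.3098) ≈ 72.0°.

72.0°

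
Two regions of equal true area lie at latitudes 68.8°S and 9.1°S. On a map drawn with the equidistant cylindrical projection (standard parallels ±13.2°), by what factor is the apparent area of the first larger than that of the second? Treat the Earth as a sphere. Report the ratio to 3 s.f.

2.73

With standard parallel φ₀ = 13.2°, the equirectangular projection gives x = Rλ cos φ₀, y = Rφ, so h = 1 and k = cos 13.2° / cos φ.
Areal scale at 68.8°: h·k = 1.000 × 2.692 = 2.692.
Areal scale at 9.1°: h·k = 1.000 × 0.9860 = 0.9860.
Ratio = 2.692/0.9860 ≈ 2.73.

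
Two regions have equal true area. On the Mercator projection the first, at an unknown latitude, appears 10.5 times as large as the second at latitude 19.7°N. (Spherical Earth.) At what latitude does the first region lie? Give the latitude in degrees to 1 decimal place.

On Mercator, (apparent₁)/(apparent₂) = sec²φ₁ / sec²φ₂ when true areas are equal.
cos²φ₂ / cos²φ₁ = 10.5  ⇒  cos φ₁ = cos 19.7° / √10.5 = 0.9415/3.240 = 0.2905.
φ₁ = arccos(0.2905) ≈ 73.1°.

73.1°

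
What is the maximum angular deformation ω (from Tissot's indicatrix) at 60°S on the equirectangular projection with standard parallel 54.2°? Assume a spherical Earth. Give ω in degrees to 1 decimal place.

In the equirectangular projection with standard parallel φ₀ = 54.2° (x = Rλ cos φ₀, y = Rφ), meridians are true-scale (h = 1) and the parallel scale is k = cos φ₀ / cos φ.
At 60°: h = 1.000, k = 1.170; principal scales a = 1.170, b = 1.000.
sin(ω/2) = (a − b)/(a + b) = 0.1699/2.170 = 0.07831, so ω = 2 arcsin(0.07831) ≈ 9.0°.

9.0°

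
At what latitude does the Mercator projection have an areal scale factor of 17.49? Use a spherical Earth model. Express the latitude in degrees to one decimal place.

76.2°

Mercator areal scale is sec²φ.
sec²φ = 17.49  ⇒  cos²φ = 0.05718  ⇒  cos φ = 0.2391.
φ = arccos(0.2391) ≈ 76.2°.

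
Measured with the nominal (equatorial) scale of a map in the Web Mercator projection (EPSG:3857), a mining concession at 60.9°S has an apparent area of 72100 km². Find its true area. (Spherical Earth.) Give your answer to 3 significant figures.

The Mercator projection is conformal; its linear scale factor is the same in every direction and equals sec φ = 1/cos φ.
Areal scale = k² = sec²φ = 1/cos²(60.9°) = 1/0.4863² = 4.228.
True area = apparent / (areal scale) = 72100 / 4.228 ≈ 17100 km².

17100 km²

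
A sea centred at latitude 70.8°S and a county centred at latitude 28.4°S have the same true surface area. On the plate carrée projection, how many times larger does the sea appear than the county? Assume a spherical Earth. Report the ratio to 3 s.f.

2.67

In the plate carrée (x = Rλ, y = Rφ), meridians are true-scale (h = 1) and parallels are stretched by k = sec φ.
Areal scale at 70.8°: h·k = 1.000 × 3.041 = 3.041.
Areal scale at 28.4°: h·k = 1.000 × 1.137 = 1.137.
Ratio = 3.041/1.137 ≈ 2.67.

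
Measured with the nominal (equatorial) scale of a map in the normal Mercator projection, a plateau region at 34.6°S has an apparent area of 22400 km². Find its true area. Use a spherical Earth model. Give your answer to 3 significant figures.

15200 km²

For Mercator, h = k = sec φ (a conformal cylindrical projection has a single point scale, 1/cos φ).
Areal scale = k² = sec²φ = 1/cos²(34.6°) = 1/0.8231² = 1.476.
True area = apparent / (areal scale) = 22400 / 1.476 ≈ 15200 km².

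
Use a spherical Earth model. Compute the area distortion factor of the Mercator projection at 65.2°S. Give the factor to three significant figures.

The Mercator projection is conformal; its linear scale factor is the same in every direction and equals sec φ = 1/cos φ.
Areal scale = k² = sec²φ = 1/cos²(65.2°) = 1/0.4195² = 5.684.

5.68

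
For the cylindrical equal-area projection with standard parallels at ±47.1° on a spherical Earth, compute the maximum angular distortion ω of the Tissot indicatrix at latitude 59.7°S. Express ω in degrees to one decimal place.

33.8°

Cylindrical equal-area (φ₀ = 47.1°): h = cos φ / cos 47.1° along meridians, k = cos 47.1° / cos φ along parallels; h·k = 1.
At 59.7°: h = 0.7412, k = 1.349; principal scales a = 1.349, b = 0.7412.
sin(ω/2) = (a − b)/(a + b) = 0.6081/2.090 = 0.2909, so ω = 2 arcsin(0.2909) ≈ 33.8°.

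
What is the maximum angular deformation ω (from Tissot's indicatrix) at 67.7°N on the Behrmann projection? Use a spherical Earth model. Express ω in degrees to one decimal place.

85.4°

Behrmann is a cylindrical equal-area projection with standard parallels at ±30°. Cylindrical equal-area (φ₀ = 30°): h = cos φ / cos 30° along meridians, k = cos 30° / cos φ along parallels; h·k = 1.
At 67.7°: h = 0.4382, k = 2.282; principal scales a = 2.282, b = 0.4382.
sin(ω/2) = (a − b)/(a + b) = 1.844/2.720 = 0.6779, so ω = 2 arcsin(0.6779) ≈ 85.4°.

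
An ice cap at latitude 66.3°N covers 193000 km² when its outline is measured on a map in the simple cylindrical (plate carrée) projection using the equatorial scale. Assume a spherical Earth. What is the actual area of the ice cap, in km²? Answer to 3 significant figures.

77600 km²

For the equirectangular projection with φ₀ = 0 (plate carrée), h = 1 along meridians and k = sec φ along parallels.
Areal scale = h·k = 1 × sec φ; at 66.3°, h = 1.000, k = 2.488, so h·k = 2.488.
True area = apparent / (areal scale) = 193000 / 2.488 ≈ 77600 km².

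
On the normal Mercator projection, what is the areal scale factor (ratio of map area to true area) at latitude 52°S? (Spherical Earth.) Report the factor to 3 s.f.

2.64

Mercator is conformal, so the point scale is isotropic: h = k = sec φ = 1/cos φ.
Areal scale = k² = sec²φ = 1/cos²(52°) = 1/0.6157² = 2.638.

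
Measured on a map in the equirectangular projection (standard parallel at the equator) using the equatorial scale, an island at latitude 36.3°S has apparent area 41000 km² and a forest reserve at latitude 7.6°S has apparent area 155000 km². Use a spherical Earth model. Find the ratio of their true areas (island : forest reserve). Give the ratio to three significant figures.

Plate carrée has h = 1 and k = sec φ, giving areal scale sec φ; true area = (apparent area) · cos φ.
True area of island: 41000 × cos(36.3°) = 41000 × 0.8059 = 33040 km².
True area of forest reserve: 155000 × cos(7.6°) = 155000 × 0.9912 = 153600 km².
Ratio = 33040 / 153600 ≈ 0.215.

0.215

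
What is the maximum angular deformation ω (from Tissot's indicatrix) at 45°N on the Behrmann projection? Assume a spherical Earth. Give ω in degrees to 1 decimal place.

23.1°

Behrmann is a cylindrical equal-area projection with standard parallels at ±30°. Cylindrical equal-area (φ₀ = 30°): h = cos φ / cos 30° along meridians, k = cos 30° / cos φ along parallels; h·k = 1.
At 45°: h = 0.8165, k = 1.225; principal scales a = 1.225, b = 0.8165.
sin(ω/2) = (a − b)/(a + b) = 0.4082/2.041 = 0.2000, so ω = 2 arcsin(0.2000) ≈ 23.1°.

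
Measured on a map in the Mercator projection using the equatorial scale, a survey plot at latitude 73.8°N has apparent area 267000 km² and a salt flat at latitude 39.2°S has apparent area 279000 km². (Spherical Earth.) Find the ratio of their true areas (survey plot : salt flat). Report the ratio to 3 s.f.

0.124

Since Mercator area scale is 1/cos²φ, the true area equals the apparent area multiplied by cos²φ.
True area of survey plot: 267000 × cos²(73.8°) = 267000 × 0.07784 = 20780 km².
True area of salt flat: 279000 × cos²(39.2°) = 279000 × 0.6005 = 167600 km².
Ratio = 20780 / 167600 ≈ 0.124.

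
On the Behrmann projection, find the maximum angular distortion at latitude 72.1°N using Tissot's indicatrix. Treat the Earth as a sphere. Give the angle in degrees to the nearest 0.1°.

101.8°

Behrmann is a cylindrical equal-area projection with standard parallels at ±30°. Cylindrical equal-area (φ₀ = 30°): h = cos φ / cos 30° along meridians, k = cos 30° / cos φ along parallels; h·k = 1.
At 72.1°: h = 0.3549, k = 2.818; principal scales a = 2.818, b = 0.3549.
sin(ω/2) = (a − b)/(a + b) = 2.463/3.173 = 0.7763, so ω = 2 arcsin(0.7763) ≈ 101.8°.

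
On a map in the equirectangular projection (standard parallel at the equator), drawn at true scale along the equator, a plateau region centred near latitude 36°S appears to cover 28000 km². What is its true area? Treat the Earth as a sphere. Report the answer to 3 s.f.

Plate carrée maps x = Rλ, y = Rφ. The meridian scale is h = 1 and the parallel scale is k = 1/cos φ = sec φ.
Areal scale = h·k = 1 × sec φ; at 36°, h = 1.000, k = 1.236, so h·k = 1.236.
True area = apparent / (areal scale) = 28000 / 1.236 ≈ 22700 km².

22700 km²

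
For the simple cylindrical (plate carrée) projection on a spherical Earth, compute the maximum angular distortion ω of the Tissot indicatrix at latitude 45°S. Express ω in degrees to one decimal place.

In the plate carrée (x = Rλ, y = Rφ), meridians are true-scale (h = 1) and parallels are stretched by k = sec φ.
At 45°: h = 1.000, k = 1.414; principal scales a = 1.414, b = 1.000.
sin(ω/2) = (a − b)/(a + b) = 0.4142/2.414 = 0.1716, so ω = 2 arcsin(0.1716) ≈ 19.8°.

19.8°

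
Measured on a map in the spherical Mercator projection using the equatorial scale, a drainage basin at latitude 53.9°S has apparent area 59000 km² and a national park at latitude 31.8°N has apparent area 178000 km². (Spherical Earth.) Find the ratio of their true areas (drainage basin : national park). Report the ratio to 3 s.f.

Since Mercator area scale is 1/cos²φ, the true area equals the apparent area multiplied by cos²φ.
True area of drainage basin: 59000 × cos²(53.9°) = 59000 × 0.3472 = 20480 km².
True area of national park: 178000 × cos²(31.8°) = 178000 × 0.7223 = 128600 km².
Ratio = 20480 / 128600 ≈ 0.159.

0.159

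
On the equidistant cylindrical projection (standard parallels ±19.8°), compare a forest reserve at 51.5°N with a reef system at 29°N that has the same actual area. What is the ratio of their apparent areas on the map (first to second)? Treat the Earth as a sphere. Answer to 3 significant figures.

1.40

The equidistant cylindrical projection with φ₀ = 19.8° has h = 1 (meridians true) and k = cos φ₀ / cos φ along parallels.
Areal scale at 51.5°: h·k = 1.000 × 1.511 = 1.511.
Areal scale at 29°: h·k = 1.000 × 1.076 = 1.076.
Ratio = 1.511/1.076 ≈ 1.40.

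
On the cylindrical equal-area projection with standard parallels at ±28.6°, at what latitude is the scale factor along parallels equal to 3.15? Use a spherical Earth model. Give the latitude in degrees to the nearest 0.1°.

73.8°

A cylindrical equal-area projection with standard parallel φ₀ has meridian scale h = cos φ / cos φ₀ and parallel scale k = cos φ₀ / cos φ (so areas are preserved, h·k = 1).
k = cos φ₀ / cos φ = 3.15  ⇒  cos φ = cos 28.6° / 3.15 = 0.2787.
φ = arccos(0.2787) ≈ 73.8°.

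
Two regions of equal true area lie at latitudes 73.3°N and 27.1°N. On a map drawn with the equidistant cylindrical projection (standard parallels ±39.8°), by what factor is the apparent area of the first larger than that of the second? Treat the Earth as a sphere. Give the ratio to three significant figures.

3.10

With standard parallel φ₀ = 39.8°, the equirectangular projection gives x = Rλ cos φ₀, y = Rφ, so h = 1 and k = cos 39.8° / cos φ.
Areal scale at 73.3°: h·k = 1.000 × 2.674 = 2.674.
Areal scale at 27.1°: h·k = 1.000 × 0.8630 = 0.8630.
Ratio = 2.674/0.8630 ≈ 3.10.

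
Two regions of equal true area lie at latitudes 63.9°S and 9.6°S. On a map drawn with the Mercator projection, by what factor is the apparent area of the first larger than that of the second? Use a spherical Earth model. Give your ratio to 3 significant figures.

On Mercator, area is exaggerated by sec²φ = 1/cos²φ.
At 63.9°: sec²(63.9°) = 1/0.4399² = 5.167.
At 9.6°: sec²(9.6°) = 1/0.9860² = 1.029.
Ratio = 5.167/1.029 = cos²(9.6°)/cos²(63.9°) ≈ 5.02.

5.02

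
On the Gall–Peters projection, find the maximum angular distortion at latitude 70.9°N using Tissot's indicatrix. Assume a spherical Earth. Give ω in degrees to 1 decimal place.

80.7°

Gall–Peters is a cylindrical equal-area projection with standard parallels at ±45°. A cylindrical equal-area projection with standard parallel φ₀ has meridian scale h = cos φ / cos φ₀ and parallel scale k = cos φ₀ / cos φ (so areas are preserved, h·k = 1).
At 70.9°: h = 0.4628, k = 2.161; principal scales a = 2.161, b = 0.4628.
sin(ω/2) = (a − b)/(a + b) = 1.698/2.624 = 0.6473, so ω = 2 arcsin(0.6473) ≈ 80.7°.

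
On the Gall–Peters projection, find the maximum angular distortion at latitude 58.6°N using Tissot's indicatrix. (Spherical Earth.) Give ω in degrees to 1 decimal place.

Gall–Peters is a cylindrical equal-area projection with standard parallels at ±45°. Cylindrical equal-area (φ₀ = 45°): h = cos φ / cos 45° along meridians, k = cos 45° / cos φ along parallels; h·k = 1.
At 58.6°: h = 0.7368, k = 1.357; principal scales a = 1.357, b = 0.7368.
sin(ω/2) = (a − b)/(a + b) = 0.6204/2.094 = 0.2963, so ω = 2 arcsin(0.2963) ≈ 34.5°.

34.5°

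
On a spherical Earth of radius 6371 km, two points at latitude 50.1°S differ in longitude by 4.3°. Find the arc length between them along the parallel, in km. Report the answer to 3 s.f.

307 km

Arc length along a parallel = R cos φ · Δλ (with Δλ in radians).
= 6371 × cos 50.1° × (4.3° × π/180) = 6371 × 0.6414 × 0.07505 ≈ 307 km.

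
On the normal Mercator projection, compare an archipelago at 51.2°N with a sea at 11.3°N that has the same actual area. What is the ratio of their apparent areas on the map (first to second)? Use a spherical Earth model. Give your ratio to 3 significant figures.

2.45

On Mercator, area is exaggerated by sec²φ = 1/cos²φ.
At 51.2°: sec²(51.2°) = 1/0.6266² = 2.547.
At 11.3°: sec²(11.3°) = 1/0.9806² = 1.040.
Ratio = 2.547/1.040 = cos²(11.3°)/cos²(51.2°) ≈ 2.45.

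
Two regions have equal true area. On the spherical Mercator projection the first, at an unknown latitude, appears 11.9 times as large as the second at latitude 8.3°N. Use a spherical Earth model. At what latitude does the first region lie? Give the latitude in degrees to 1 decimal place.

73.3°

For equal true areas on Mercator, apparent areas scale as sec²φ, so the ratio is cos²φ₂ / cos²φ₁.
cos²φ₂ / cos²φ₁ = 11.9  ⇒  cos φ₁ = cos 8.3° / √11.9 = 0.9895/3.450 = 0.2868.
φ₁ = arccos(0.2868) ≈ 73.3°.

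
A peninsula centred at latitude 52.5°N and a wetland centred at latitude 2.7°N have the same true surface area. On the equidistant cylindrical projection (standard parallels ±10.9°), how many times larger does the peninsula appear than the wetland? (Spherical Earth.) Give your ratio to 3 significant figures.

1.64

The equidistant cylindrical projection with φ₀ = 10.9° has h = 1 (meridians true) and k = cos φ₀ / cos φ along parallels.
Areal scale at 52.5°: h·k = 1.000 × 1.613 = 1.613.
Areal scale at 2.7°: h·k = 1.000 × 0.9831 = 0.9831.
Ratio = 1.613/0.9831 ≈ 1.64.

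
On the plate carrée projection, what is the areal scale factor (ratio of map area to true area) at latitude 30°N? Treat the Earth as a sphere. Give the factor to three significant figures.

1.15

Plate carrée maps x = Rλ, y = Rφ. The meridian scale is h = 1 and the parallel scale is k = 1/cos φ = sec φ.
Areal scale = h·k = 1 × sec φ; at 30°, h = 1.000, k = 1.155, so h·k = 1.155.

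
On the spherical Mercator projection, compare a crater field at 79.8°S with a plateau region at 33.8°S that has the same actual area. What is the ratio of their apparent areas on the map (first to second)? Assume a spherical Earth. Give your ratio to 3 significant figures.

22.0

Mercator is conformal with k = sec φ, so areal scale = k² = sec²φ.
At 79.8°: sec²(79.8°) = 1/0.1771² = 31.89.
At 33.8°: sec²(33.8°) = 1/0.8310² = 1.448.
Ratio = 31.89/1.448 = cos²(33.8°)/cos²(79.8°) ≈ 22.0.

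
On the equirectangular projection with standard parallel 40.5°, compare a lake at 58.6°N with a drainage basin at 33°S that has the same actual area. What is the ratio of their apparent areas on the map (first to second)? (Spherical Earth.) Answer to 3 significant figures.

1.61

The equidistant cylindrical projection with φ₀ = 40.5° has h = 1 (meridians true) and k = cos φ₀ / cos φ along parallels.
Areal scale at 58.6°: h·k = 1.000 × 1.459 = 1.459.
Areal scale at 33°: h·k = 1.000 × 0.9067 = 0.9067.
Ratio = 1.459/0.9067 ≈ 1.61.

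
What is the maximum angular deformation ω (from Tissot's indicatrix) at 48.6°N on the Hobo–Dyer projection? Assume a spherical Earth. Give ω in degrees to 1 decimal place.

20.7°

Hobo–Dyer is a cylindrical equal-area projection with standard parallels at ±37.5°. For cylindrical equal-area with standard parallel φ₀, h = cos φ / cos φ₀ and k = cos φ₀ / cos φ, so h·k = 1.
At 48.6°: h = 0.8336, k = 1.200; principal scales a = 1.200, b = 0.8336.
sin(ω/2) = (a − b)/(a + b) = 0.3661/2.033 = 0.1801, so ω = 2 arcsin(0.1801) ≈ 20.7°.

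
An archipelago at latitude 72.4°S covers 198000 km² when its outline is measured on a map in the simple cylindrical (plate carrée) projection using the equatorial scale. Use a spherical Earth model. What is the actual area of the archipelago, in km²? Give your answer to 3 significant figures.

Plate carrée maps x = Rλ, y = Rφ. The meridian scale is h = 1 and the parallel scale is k = 1/cos φ = sec φ.
Areal scale = h·k = 1 × sec φ; at 72.4°, h = 1.000, k = 3.307, so h·k = 3.307.
True area = apparent / (areal scale) = 198000 / 3.307 ≈ 59900 km².

59900 km²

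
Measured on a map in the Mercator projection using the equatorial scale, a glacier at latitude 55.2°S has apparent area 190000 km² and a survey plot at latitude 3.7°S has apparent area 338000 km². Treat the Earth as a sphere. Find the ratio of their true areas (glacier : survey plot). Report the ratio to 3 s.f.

On Mercator the areal scale is sec²φ, so true area = apparent × cos²φ.
True area of glacier: 190000 × cos²(55.2°) = 190000 × 0.3257 = 61890 km².
True area of survey plot: 338000 × cos²(3.7°) = 338000 × 0.9958 = 336600 km².
Ratio = 61890 / 336600 ≈ 0.184.

0.184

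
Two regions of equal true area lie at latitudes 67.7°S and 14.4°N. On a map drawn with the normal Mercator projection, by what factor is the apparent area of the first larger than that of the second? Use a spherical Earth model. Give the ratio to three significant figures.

6.52

Mercator areal scale is sec²φ.
At 67.7°: sec²(67.7°) = 1/0.3795² = 6.945.
At 14.4°: sec²(14.4°) = 1/0.9686² = 1.066.
Ratio = 6.945/1.066 = cos²(14.4°)/cos²(67.7°) ≈ 6.52.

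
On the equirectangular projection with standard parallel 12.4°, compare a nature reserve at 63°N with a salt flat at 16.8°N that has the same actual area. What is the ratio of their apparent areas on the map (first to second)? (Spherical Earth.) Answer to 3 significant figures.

In the equirectangular projection with standard parallel φ₀ = 12.4° (x = Rλ cos φ₀, y = Rφ), meridians are true-scale (h = 1) and the parallel scale is k = cos φ₀ / cos φ.
Areal scale at 63°: h·k = 1.000 × 2.151 = 2.151.
Areal scale at 16.8°: h·k = 1.000 × 1.020 = 1.020.
Ratio = 2.151/1.020 ≈ 2.11.

2.11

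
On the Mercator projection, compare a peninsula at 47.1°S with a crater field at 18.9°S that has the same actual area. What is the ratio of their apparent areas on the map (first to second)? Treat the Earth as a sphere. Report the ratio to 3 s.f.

Mercator areal scale is sec²φ.
At 47.1°: sec²(47.1°) = 1/0.6807² = 2.158.
At 18.9°: sec²(18.9°) = 1/0.9461² = 1.117.
Ratio = 2.158/1.117 = cos²(18.9°)/cos²(47.1°) ≈ 1.93.

1.93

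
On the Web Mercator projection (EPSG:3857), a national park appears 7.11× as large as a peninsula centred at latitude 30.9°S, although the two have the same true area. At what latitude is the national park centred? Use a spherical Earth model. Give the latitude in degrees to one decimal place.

71.2°

On Mercator, (apparent₁)/(apparent₂) = sec²φ₁ / sec²φ₂ when true areas are equal.
cos²φ₂ / cos²φ₁ = 7.11  ⇒  cos φ₁ = cos 30.9° / √7.11 = 0.8581/2.666 = 0.3218.
φ₁ = arccos(0.3218) ≈ 71.2°.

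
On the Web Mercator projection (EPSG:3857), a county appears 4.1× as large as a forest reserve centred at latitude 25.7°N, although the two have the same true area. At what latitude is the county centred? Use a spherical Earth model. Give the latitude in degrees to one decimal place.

For equal true areas on Mercator, apparent areas scale as sec²φ, so the ratio is cos²φ₂ / cos²φ₁.
cos²φ₂ / cos²φ₁ = 4.1  ⇒  cos φ₁ = cos 25.7° / √4.1 = 0.9011/2.025 = 0.4450.
φ₁ = arccos(0.4450) ≈ 63.6°.

63.6°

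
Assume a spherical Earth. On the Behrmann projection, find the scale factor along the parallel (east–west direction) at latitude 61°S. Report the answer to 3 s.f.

1.79

The Behrmann projection is cylindrical equal-area with φ₀ = 30°. For cylindrical equal-area with standard parallel φ₀, h = cos φ / cos φ₀ and k = cos φ₀ / cos φ, so h·k = 1.
k = cos 30° / cos 61° = 0.8660/0.4848 = 1.786.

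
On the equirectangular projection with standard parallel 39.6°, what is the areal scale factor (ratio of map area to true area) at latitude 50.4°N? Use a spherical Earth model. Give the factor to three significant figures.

In the equirectangular projection with standard parallel φ₀ = 39.6° (x = Rλ cos φ₀, y = Rφ), meridians are true-scale (h = 1) and the parallel scale is k = cos φ₀ / cos φ.
Areal scale = h·k = 1 × cos φ₀ / cos φ; at 50.4°, h = 1.000, k = 1.209, so h·k = 1.209.

1.21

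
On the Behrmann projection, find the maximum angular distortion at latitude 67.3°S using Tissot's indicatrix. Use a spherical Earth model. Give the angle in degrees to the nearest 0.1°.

The Behrmann projection is cylindrical equal-area with φ₀ = 30°. A cylindrical equal-area projection with standard parallel φ₀ has meridian scale h = cos φ / cos φ₀ and parallel scale k = cos φ₀ / cos φ (so areas are preserved, h·k = 1).
At 67.3°: h = 0.4456, k = 2.244; principal scales a = 2.244, b = 0.4456.
sin(ω/2) = (a − b)/(a + b) = 1.799/2.690 = 0.6687, so ω = 2 arcsin(0.6687) ≈ 83.9°.

83.9°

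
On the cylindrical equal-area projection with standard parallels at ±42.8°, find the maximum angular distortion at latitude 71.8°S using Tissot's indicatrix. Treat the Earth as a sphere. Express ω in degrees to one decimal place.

87.8°

Cylindrical equal-area (φ₀ = 42.8°): h = cos φ / cos 42.8° along meridians, k = cos 42.8° / cos φ along parallels; h·k = 1.
At 71.8°: h = 0.4257, k = 2.349; principal scales a = 2.349, b = 0.4257.
sin(ω/2) = (a − b)/(a + b) = 1.923/2.775 = 0.6932, so ω = 2 arcsin(0.6932) ≈ 87.8°.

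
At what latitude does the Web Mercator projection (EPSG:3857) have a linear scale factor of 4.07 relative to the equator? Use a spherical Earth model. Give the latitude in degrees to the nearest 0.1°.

75.8°

Mercator scale is k = sec φ = 1/cos φ.
1/cos φ = 4.07  ⇒  cos φ = 0.2457  ⇒  φ = arccos(0.2457) ≈ 75.8°.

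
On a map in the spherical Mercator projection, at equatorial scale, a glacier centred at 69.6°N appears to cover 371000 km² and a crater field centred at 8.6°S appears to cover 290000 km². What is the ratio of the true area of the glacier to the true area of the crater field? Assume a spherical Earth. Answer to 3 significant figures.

0.159

On Mercator the areal scale is sec²φ, so true area = apparent × cos²φ.
True area of glacier: 371000 × cos²(69.6°) = 371000 × 0.1215 = 45080 km².
True area of crater field: 290000 × cos²(8.6°) = 290000 × 0.9776 = 283500 km².
Ratio = 45080 / 283500 ≈ 0.159.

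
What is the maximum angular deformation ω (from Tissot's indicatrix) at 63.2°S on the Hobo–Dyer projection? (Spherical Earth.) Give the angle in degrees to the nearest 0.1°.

61.6°

Hobo–Dyer is a cylindrical equal-area projection with standard parallels at ±37.5°. A cylindrical equal-area projection with standard parallel φ₀ has meridian scale h = cos φ / cos φ₀ and parallel scale k = cos φ₀ / cos φ (so areas are preserved, h·k = 1).
At 63.2°: h = 0.5683, k = 1.760; principal scales a = 1.760, b = 0.5683.
sin(ω/2) = (a − b)/(a + b) = 1.191/2.328 = 0.5117, so ω = 2 arcsin(0.5117) ≈ 61.6°.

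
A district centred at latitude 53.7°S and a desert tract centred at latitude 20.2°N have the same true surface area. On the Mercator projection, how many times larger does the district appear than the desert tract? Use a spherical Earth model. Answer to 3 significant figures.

On Mercator, area is exaggerated by sec²φ = 1/cos²φ.
At 53.7°: sec²(53.7°) = 1/0.5920² = 2.853.
At 20.2°: sec²(20.2°) = 1/0.9385² = 1.135.
Ratio = 2.853/1.135 = cos²(20.2°)/cos²(53.7°) ≈ 2.51.

2.51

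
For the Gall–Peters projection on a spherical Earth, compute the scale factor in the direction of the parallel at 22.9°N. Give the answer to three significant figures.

0.768

The Gall–Peters projection is cylindrical equal-area with φ₀ = 45°. For cylindrical equal-area with standard parallel φ₀, h = cos φ / cos φ₀ and k = cos φ₀ / cos φ, so h·k = 1.
k = cos 45° / cos 22.9° = 0.7071/0.9212 = 0.7676.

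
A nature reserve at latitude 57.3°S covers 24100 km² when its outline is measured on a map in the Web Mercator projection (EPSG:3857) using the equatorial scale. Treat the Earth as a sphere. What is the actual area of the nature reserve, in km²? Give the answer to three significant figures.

The Mercator projection is conformal; its linear scale factor is the same in every direction and equals sec φ = 1/cos φ.
Areal scale = k² = sec²φ = 1/cos²(57.3°) = 1/0.5402² = 3.426.
True area = apparent / (areal scale) = 24100 / 3.426 ≈ 7030 km².

7030 km²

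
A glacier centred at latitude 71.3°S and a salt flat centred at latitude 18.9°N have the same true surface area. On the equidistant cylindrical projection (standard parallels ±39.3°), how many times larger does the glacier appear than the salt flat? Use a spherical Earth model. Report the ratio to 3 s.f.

2.95

With standard parallel φ₀ = 39.3°, the equirectangular projection gives x = Rλ cos φ₀, y = Rφ, so h = 1 and k = cos 39.3° / cos φ.
Areal scale at 71.3°: h·k = 1.000 × 2.414 = 2.414.
Areal scale at 18.9°: h·k = 1.000 × 0.8179 = 0.8179.
Ratio = 2.414/0.8179 ≈ 2.95.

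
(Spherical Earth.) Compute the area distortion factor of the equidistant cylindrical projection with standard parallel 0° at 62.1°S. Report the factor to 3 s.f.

In the plate carrée (x = Rλ, y = Rφ), meridians are true-scale (h = 1) and parallels are stretched by k = sec φ.
Areal scale = h·k = 1 × sec φ; at 62.1°, h = 1.000, k = 2.137, so h·k = 2.137.

2.14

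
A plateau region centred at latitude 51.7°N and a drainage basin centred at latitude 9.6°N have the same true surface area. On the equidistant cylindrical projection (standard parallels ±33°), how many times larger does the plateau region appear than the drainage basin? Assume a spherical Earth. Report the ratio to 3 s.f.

1.59

With standard parallel φ₀ = 33°, the equirectangular projection gives x = Rλ cos φ₀, y = Rφ, so h = 1 and k = cos 33° / cos φ.
Areal scale at 51.7°: h·k = 1.000 × 1.353 = 1.353.
Areal scale at 9.6°: h·k = 1.000 × 0.8506 = 0.8506.
Ratio = 1.353/0.8506 ≈ 1.59.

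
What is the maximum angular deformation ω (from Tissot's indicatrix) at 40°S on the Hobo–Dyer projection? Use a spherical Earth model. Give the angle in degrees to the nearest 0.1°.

4.0°

Hobo–Dyer is a cylindrical equal-area projection with standard parallels at ±37.5°. For cylindrical equal-area with standard parallel φ₀, h = cos φ / cos φ₀ and k = cos φ₀ / cos φ, so h·k = 1.
At 40°: h = 0.9656, k = 1.036; principal scales a = 1.036, b = 0.9656.
sin(ω/2) = (a − b)/(a + b) = 0.07007/2.001 = 0.03501, so ω = 2 arcsin(0.03501) ≈ 4.0°.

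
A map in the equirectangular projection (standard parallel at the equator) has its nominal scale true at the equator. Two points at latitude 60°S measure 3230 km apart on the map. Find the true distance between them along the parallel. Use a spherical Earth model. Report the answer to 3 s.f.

Plate carrée maps x = Rλ, y = Rφ. The meridian scale is h = 1 and the parallel scale is k = 1/cos φ = sec φ.
Along the parallel at 60°, map distances are exaggerated by k = sec 60° = 2.000.
True distance = 3230 / 2.000 = 3230 × cos 60° ≈ 1620 km.

1620 km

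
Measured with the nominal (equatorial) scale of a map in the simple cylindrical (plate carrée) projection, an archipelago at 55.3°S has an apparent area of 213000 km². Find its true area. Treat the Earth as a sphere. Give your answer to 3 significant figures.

For the equirectangular projection with φ₀ = 0 (plate carrée), h = 1 along meridians and k = sec φ along parallels.
Areal scale = h·k = 1 × sec φ; at 55.3°, h = 1.000, k = 1.757, so h·k = 1.757.
True area = apparent / (areal scale) = 213000 / 1.757 ≈ 121000 km².

121000 km²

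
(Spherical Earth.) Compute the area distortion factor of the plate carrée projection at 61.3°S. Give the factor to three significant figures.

Plate carrée maps x = Rλ, y = Rφ. The meridian scale is h = 1 and the parallel scale is k = 1/cos φ = sec φ.
Areal scale = h·k = 1 × sec φ; at 61.3°, h = 1.000, k = 2.082, so h·k = 2.082.

2.08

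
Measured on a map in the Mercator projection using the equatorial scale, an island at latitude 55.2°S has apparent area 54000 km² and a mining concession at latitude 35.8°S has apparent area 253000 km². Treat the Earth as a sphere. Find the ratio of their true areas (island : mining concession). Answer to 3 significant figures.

0.106

On Mercator the areal scale is sec²φ, so true area = apparent × cos²φ.
True area of island: 54000 × cos²(55.2°) = 54000 × 0.3257 = 17590 km².
True area of mining concession: 253000 × cos²(35.8°) = 253000 × 0.6578 = 166400 km².
Ratio = 17590 / 166400 ≈ 0.106.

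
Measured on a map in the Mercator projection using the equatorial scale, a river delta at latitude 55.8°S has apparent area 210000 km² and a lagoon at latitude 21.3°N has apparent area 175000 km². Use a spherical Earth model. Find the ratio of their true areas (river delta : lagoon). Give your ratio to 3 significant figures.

Since Mercator area scale is 1/cos²φ, the true area equals the apparent area multiplied by cos²φ.
True area of river delta: 210000 × cos²(55.8°) = 210000 × 0.3159 = 66350 km².
True area of lagoon: 175000 × cos²(21.3°) = 175000 × 0.8680 = 151900 km².
Ratio = 66350 / 151900 ≈ 0.437.

0.437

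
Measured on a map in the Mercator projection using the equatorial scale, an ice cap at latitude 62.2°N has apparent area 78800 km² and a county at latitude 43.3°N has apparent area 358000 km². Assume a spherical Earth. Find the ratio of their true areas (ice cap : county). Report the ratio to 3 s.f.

0.0904

Mercator's areal exaggeration is sec²φ; hence true area = (apparent area) · cos²φ.
True area of ice cap: 78800 × cos²(62.2°) = 78800 × 0.2175 = 17140 km².
True area of county: 358000 × cos²(43.3°) = 358000 × 0.5297 = 189600 km².
Ratio = 17140 / 189600 ≈ 0.0904.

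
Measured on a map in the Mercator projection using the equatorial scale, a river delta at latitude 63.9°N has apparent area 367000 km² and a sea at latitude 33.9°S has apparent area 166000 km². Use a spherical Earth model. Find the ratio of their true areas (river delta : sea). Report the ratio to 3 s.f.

0.621

On Mercator the areal scale is sec²φ, so true area = apparent × cos²φ.
True area of river delta: 367000 × cos²(63.9°) = 367000 × 0.1935 = 71030 km².
True area of sea: 166000 × cos²(33.9°) = 166000 × 0.6889 = 114400 km².
Ratio = 71030 / 114400 ≈ 0.621.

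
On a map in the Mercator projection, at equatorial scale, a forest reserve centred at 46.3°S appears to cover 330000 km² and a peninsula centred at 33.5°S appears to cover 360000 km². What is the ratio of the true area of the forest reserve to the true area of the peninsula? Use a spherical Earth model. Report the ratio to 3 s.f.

0.629

Since Mercator area scale is 1/cos²φ, the true area equals the apparent area multiplied by cos²φ.
True area of forest reserve: 330000 × cos²(46.3°) = 330000 × 0.4773 = 157500 km².
True area of peninsula: 360000 × cos²(33.5°) = 360000 × 0.6954 = 250300 km².
Ratio = 157500 / 250300 ≈ 0.629.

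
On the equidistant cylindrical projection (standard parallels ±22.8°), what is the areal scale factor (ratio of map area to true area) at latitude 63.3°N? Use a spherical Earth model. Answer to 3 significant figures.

2.05

In the equirectangular projection with standard parallel φ₀ = 22.8° (x = Rλ cos φ₀, y = Rφ), meridians are true-scale (h = 1) and the parallel scale is k = cos φ₀ / cos φ.
Areal scale = h·k = 1 × cos φ₀ / cos φ; at 63.3°, h = 1.000, k = 2.052, so h·k = 2.052.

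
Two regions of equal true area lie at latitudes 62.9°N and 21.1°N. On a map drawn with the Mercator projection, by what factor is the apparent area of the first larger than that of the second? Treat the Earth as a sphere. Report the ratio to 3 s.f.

Mercator is conformal with k = sec φ, so areal scale = k² = sec²φ.
At 62.9°: sec²(62.9°) = 1/0.4555² = 4.819.
At 21.1°: sec²(21.1°) = 1/0.9330² = 1.149.
Ratio = 4.819/1.149 = cos²(21.1°)/cos²(62.9°) ≈ 4.19.

4.19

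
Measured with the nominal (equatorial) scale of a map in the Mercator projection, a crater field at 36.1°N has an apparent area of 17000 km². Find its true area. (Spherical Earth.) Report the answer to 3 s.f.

The Mercator projection is conformal; its linear scale factor is the same in every direction and equals sec φ = 1/cos φ.
Areal scale = k² = sec²φ = 1/cos²(36.1°) = 1/0.8080² = 1.532.
True area = apparent / (areal scale) = 17000 / 1.532 ≈ 11100 km².

11100 km²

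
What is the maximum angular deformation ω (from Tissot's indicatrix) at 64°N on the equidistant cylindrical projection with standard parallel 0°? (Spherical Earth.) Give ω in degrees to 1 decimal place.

Plate carrée maps x = Rλ, y = Rφ. The meridian scale is h = 1 and the parallel scale is k = 1/cos φ = sec φ.
At 64°: h = 1.000, k = 2.281; principal scales a = 2.281, b = 1.000.
sin(ω/2) = (a − b)/(a + b) = 1.281/3.281 = 0.3905, so ω = 2 arcsin(0.3905) ≈ 46.0°.

46.0°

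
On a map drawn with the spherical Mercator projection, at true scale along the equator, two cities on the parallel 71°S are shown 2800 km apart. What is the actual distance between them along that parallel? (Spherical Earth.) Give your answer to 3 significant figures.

912 km

Mercator is conformal, so the point scale is isotropic: h = k = sec φ = 1/cos φ.
Along the parallel at 71°, map distances are exaggerated by k = sec 71° = 3.072.
True distance = 2800 / 3.072 = 2800 × cos 71° ≈ 912 km.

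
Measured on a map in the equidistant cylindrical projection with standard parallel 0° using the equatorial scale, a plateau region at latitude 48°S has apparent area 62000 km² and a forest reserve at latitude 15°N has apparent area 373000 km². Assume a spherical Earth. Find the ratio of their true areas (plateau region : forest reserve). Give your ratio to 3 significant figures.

0.115

On the plate carrée, areal scale = h·k = 1 × sec φ, so true area = apparent × cos φ.
True area of plateau region: 62000 × cos(48°) = 62000 × 0.6691 = 41490 km².
True area of forest reserve: 373000 × cos(15°) = 373000 × 0.9659 = 360300 km².
Ratio = 41490 / 360300 ≈ 0.115.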